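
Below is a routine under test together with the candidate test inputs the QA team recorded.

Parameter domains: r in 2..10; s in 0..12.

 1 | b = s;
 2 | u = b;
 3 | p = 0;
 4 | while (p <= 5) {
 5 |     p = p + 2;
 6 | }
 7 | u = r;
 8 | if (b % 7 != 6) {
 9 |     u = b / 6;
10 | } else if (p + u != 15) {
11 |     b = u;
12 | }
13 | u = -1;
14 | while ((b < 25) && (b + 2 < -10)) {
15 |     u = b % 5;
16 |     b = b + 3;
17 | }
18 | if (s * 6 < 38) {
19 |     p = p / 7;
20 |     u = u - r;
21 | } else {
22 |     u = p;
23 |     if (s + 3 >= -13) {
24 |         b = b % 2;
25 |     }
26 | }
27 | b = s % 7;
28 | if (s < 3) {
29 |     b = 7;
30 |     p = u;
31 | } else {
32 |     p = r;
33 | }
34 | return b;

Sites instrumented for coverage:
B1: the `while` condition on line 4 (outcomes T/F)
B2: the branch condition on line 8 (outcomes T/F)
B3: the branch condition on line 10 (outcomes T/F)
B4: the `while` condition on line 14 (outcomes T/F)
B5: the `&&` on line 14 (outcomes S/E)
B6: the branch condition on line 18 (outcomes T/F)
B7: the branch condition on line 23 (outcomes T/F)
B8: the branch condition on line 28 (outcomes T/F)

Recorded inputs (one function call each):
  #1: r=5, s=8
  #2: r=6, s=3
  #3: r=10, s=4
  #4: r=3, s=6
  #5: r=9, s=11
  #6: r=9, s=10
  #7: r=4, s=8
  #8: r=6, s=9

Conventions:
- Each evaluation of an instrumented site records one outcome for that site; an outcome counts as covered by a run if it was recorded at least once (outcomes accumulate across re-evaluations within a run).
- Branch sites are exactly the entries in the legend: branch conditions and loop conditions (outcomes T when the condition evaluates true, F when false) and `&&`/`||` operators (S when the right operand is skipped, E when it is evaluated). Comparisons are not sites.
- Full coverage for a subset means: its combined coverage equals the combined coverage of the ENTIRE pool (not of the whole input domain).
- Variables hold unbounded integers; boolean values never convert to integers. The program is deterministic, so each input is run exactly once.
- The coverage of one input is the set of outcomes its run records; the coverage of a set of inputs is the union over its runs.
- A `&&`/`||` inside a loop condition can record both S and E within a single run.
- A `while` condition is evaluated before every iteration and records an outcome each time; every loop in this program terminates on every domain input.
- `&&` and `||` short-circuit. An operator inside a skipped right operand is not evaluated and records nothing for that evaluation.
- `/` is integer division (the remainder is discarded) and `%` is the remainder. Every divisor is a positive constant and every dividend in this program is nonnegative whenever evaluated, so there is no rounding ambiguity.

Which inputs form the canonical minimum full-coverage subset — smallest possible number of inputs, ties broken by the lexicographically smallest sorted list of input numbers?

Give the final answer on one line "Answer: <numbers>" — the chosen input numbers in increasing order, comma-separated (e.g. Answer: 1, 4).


#1 (r=5, s=8) -> B1->T, B1->T, B1->T, B1->F, B2->T, B5->E, B4->F, B6->F, B7->T, B8->F; covered: B1=T, B1=F, B2=T, B4=F, B5=E, B6=F, B7=T, B8=F
#2 (r=6, s=3) -> B1->T, B1->T, B1->T, B1->F, B2->T, B5->E, B4->F, B6->T, B8->F; covered: B1=T, B1=F, B2=T, B4=F, B5=E, B6=T, B8=F
#3 (r=10, s=4) -> B1->T, B1->T, B1->T, B1->F, B2->T, B5->E, B4->F, B6->T, B8->F; covered: B1=T, B1=F, B2=T, B4=F, B5=E, B6=T, B8=F
#4 (r=3, s=6) -> B1->T, B1->T, B1->T, B1->F, B2->F, B3->T, B5->E, B4->F, B6->T, B8->F; covered: B1=T, B1=F, B2=F, B3=T, B4=F, B5=E, B6=T, B8=F
#5 (r=9, s=11) -> B1->T, B1->T, B1->T, B1->F, B2->T, B5->E, B4->F, B6->F, B7->T, B8->F; covered: B1=T, B1=F, B2=T, B4=F, B5=E, B6=F, B7=T, B8=F
#6 (r=9, s=10) -> B1->T, B1->T, B1->T, B1->F, B2->T, B5->E, B4->F, B6->F, B7->T, B8->F; covered: B1=T, B1=F, B2=T, B4=F, B5=E, B6=F, B7=T, B8=F
#7 (r=4, s=8) -> B1->T, B1->T, B1->T, B1->F, B2->T, B5->E, B4->F, B6->F, B7->T, B8->F; covered: B1=T, B1=F, B2=T, B4=F, B5=E, B6=F, B7=T, B8=F
#8 (r=6, s=9) -> B1->T, B1->T, B1->T, B1->F, B2->T, B5->E, B4->F, B6->F, B7->T, B8->F; covered: B1=T, B1=F, B2=T, B4=F, B5=E, B6=F, B7=T, B8=F
union over all inputs: B1=T, B1=F, B2=T, B2=F, B3=T, B4=F, B5=E, B6=T, B6=F, B7=T, B8=F (11 outcomes)
checked all size-1 subsets: none covers 11 outcomes (max 8/11)
inputs {1, 4} (size 2) cover everything; no size-2 subset with a lexicographically smaller index list covers all 11
Answer: 1, 4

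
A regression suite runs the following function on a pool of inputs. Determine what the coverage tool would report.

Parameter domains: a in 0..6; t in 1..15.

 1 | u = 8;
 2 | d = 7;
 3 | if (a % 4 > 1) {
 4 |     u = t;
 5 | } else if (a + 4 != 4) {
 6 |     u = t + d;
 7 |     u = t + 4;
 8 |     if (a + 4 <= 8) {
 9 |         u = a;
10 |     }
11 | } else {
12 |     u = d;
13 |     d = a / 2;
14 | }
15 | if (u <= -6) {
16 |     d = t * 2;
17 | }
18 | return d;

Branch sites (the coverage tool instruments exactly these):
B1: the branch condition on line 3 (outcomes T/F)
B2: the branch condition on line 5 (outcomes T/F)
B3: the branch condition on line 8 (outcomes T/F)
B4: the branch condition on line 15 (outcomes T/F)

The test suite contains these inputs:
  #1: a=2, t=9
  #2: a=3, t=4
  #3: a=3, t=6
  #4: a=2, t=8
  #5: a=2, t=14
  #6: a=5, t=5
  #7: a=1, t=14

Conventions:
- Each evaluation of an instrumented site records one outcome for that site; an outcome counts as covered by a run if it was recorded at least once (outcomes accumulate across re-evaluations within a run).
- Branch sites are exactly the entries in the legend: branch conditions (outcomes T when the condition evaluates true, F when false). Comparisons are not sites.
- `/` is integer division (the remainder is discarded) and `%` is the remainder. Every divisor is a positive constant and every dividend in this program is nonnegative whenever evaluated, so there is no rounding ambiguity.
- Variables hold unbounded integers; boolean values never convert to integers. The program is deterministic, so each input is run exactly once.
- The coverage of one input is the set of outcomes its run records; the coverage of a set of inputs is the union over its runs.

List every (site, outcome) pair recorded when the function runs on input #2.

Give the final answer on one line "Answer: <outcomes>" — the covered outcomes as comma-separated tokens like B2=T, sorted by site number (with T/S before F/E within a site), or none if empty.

Simulating input #2 (a=3, t=4) step by step:
  B1->T, B4->F
as a set, this run covers: B1=T, B4=F

Answer: B1=T, B4=F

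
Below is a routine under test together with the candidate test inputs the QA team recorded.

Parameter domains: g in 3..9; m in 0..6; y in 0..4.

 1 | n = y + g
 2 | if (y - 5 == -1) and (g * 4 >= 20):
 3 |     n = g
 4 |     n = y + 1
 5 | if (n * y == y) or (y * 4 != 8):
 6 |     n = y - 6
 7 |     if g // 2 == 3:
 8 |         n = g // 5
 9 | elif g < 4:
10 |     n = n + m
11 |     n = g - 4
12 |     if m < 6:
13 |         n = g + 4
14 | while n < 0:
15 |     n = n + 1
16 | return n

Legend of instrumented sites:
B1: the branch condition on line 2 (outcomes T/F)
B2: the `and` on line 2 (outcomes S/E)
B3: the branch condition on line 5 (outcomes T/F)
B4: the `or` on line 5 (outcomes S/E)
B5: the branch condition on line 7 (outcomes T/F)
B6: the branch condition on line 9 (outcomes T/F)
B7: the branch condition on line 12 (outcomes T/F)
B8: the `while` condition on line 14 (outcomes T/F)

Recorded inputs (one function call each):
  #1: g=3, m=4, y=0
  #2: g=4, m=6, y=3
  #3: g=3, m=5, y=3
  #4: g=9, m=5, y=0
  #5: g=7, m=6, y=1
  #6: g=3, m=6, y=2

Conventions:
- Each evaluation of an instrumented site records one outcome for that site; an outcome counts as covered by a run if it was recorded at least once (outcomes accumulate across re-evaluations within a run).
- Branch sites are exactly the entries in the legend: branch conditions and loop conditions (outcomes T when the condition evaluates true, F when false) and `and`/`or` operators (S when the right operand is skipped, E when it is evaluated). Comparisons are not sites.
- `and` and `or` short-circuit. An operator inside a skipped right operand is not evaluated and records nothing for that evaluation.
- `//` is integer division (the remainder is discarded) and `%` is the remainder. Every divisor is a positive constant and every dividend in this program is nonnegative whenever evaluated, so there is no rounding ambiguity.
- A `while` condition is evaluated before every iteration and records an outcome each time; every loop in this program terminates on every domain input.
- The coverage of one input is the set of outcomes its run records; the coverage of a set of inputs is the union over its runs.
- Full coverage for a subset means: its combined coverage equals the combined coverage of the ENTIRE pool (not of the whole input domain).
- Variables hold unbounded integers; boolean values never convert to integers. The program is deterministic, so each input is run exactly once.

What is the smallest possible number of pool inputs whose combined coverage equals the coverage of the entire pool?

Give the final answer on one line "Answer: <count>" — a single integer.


input #1, g=3, m=4, y=0: events B2->S, B1->F, B4->S, B3->T, B5->F, B8->T, B8->T, B8->T, B8->T, B8->T, B8->T, B8->F; outcomes B1=F, B2=S, B3=T, B4=S, B5=F, B8=T, B8=F
input #2, g=4, m=6, y=3: events B2->S, B1->F, B4->E, B3->T, B5->F, B8->T, B8->T, B8->T, B8->F; outcomes B1=F, B2=S, B3=T, B4=E, B5=F, B8=T, B8=F
input #3, g=3, m=5, y=3: events B2->S, B1->F, B4->E, B3->T, B5->F, B8->T, B8->T, B8->T, B8->F; outcomes B1=F, B2=S, B3=T, B4=E, B5=F, B8=T, B8=F
input #4, g=9, m=5, y=0: events B2->S, B1->F, B4->S, B3->T, B5->F, B8->T, B8->T, B8->T, B8->T, B8->T, B8->T, B8->F; outcomes B1=F, B2=S, B3=T, B4=S, B5=F, B8=T, B8=F
input #5, g=7, m=6, y=1: events B2->S, B1->F, B4->E, B3->T, B5->T, B8->F; outcomes B1=F, B2=S, B3=T, B4=E, B5=T, B8=F
input #6, g=3, m=6, y=2: events B2->S, B1->F, B4->E, B3->F, B6->T, B7->F, B8->T, B8->F; outcomes B1=F, B2=S, B3=F, B4=E, B6=T, B7=F, B8=T, B8=F
together the pool reaches 12 outcomes: B1=F, B2=S, B3=T, B3=F, B4=S, B4=E, B5=T, B5=F, B6=T, B7=F, B8=T, B8=F
checked all size-1 subsets: none covers 12 outcomes (max 8/12)
checked all size-2 subsets: none covers 12 outcomes (max 11/12)
inputs {1, 5, 6} (size 3) cover everything; no size-3 subset with a lexicographically smaller index list covers all 12
Answer: 3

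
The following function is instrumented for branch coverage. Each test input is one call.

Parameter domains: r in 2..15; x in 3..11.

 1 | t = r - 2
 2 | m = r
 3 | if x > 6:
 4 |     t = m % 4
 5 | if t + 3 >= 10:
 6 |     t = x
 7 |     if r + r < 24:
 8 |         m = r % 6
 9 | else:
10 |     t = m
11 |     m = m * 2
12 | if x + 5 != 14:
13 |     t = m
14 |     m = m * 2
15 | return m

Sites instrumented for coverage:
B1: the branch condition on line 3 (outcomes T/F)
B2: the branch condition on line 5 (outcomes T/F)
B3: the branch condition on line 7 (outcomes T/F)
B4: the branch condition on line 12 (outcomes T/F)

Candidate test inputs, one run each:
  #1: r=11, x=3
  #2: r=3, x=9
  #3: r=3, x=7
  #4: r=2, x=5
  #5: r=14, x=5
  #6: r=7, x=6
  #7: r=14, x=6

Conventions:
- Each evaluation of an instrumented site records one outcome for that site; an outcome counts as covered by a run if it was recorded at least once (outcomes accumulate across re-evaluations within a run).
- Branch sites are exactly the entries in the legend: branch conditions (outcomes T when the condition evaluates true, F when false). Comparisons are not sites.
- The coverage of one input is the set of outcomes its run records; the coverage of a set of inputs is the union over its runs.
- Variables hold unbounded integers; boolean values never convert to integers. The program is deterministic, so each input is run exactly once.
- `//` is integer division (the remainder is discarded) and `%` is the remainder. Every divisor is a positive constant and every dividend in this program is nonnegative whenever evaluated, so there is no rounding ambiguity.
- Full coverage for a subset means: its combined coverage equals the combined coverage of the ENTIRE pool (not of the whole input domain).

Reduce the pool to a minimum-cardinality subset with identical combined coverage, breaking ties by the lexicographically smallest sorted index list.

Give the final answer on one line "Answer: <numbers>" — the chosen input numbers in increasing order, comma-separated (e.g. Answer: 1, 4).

input #1 (r=11, x=3): events B1->F, B2->T, B3->T, B4->T; covers B1=F, B2=T, B3=T, B4=T
input #2 (r=3, x=9): events B1->T, B2->F, B4->F; covers B1=T, B2=F, B4=F
input #3 (r=3, x=7): events B1->T, B2->F, B4->T; covers B1=T, B2=F, B4=T
input #4 (r=2, x=5): events B1->F, B2->F, B4->T; covers B1=F, B2=F, B4=T
input #5 (r=14, x=5): events B1->F, B2->T, B3->F, B4->T; covers B1=F, B2=T, B3=F, B4=T
input #6 (r=7, x=6): events B1->F, B2->F, B4->T; covers B1=F, B2=F, B4=T
input #7 (r=14, x=6): events B1->F, B2->T, B3->F, B4->T; covers B1=F, B2=T, B3=F, B4=T
union over all inputs: B1=T, B1=F, B2=T, B2=F, B3=T, B3=F, B4=T, B4=F (8 outcomes)
size 1 is not enough: best union over all size-1 subsets is 4/8
size 2 is not enough: best union over all size-2 subsets is 7/8
at size 3, {1, 2, 5} reaches all 8 outcomes; every lexicographically earlier size-3 subset fails

Answer: 1, 2, 5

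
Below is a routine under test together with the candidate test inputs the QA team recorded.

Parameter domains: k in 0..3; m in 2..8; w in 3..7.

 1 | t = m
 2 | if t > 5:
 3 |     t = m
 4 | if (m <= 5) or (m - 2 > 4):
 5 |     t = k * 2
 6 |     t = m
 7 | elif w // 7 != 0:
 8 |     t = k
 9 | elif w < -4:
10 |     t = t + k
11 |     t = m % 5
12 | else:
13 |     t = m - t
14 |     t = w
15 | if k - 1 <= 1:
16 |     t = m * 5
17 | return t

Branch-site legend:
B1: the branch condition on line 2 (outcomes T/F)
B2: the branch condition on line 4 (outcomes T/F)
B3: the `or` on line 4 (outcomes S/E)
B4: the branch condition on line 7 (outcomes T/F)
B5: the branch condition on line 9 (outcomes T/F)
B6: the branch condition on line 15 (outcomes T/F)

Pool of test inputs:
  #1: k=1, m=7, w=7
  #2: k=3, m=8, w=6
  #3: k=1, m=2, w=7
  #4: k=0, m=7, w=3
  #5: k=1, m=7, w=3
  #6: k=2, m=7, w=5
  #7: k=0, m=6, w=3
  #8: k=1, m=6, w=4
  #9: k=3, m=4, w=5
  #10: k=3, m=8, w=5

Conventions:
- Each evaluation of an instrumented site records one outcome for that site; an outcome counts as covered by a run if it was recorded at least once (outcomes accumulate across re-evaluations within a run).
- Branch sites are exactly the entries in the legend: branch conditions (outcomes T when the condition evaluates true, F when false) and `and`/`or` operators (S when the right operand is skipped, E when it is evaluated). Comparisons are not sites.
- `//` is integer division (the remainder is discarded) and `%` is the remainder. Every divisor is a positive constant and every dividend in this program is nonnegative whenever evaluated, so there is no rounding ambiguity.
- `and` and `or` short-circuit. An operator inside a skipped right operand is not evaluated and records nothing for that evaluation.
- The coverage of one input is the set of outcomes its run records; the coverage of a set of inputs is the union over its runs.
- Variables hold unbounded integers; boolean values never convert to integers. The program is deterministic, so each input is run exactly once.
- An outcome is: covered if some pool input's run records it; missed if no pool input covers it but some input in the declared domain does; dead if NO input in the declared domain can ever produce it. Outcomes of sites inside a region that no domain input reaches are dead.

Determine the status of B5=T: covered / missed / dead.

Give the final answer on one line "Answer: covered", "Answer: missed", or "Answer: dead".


no pool input records B5=T
checking all 140 inputs in the declared domain: B5=T is never recorded -> dead
Answer: dead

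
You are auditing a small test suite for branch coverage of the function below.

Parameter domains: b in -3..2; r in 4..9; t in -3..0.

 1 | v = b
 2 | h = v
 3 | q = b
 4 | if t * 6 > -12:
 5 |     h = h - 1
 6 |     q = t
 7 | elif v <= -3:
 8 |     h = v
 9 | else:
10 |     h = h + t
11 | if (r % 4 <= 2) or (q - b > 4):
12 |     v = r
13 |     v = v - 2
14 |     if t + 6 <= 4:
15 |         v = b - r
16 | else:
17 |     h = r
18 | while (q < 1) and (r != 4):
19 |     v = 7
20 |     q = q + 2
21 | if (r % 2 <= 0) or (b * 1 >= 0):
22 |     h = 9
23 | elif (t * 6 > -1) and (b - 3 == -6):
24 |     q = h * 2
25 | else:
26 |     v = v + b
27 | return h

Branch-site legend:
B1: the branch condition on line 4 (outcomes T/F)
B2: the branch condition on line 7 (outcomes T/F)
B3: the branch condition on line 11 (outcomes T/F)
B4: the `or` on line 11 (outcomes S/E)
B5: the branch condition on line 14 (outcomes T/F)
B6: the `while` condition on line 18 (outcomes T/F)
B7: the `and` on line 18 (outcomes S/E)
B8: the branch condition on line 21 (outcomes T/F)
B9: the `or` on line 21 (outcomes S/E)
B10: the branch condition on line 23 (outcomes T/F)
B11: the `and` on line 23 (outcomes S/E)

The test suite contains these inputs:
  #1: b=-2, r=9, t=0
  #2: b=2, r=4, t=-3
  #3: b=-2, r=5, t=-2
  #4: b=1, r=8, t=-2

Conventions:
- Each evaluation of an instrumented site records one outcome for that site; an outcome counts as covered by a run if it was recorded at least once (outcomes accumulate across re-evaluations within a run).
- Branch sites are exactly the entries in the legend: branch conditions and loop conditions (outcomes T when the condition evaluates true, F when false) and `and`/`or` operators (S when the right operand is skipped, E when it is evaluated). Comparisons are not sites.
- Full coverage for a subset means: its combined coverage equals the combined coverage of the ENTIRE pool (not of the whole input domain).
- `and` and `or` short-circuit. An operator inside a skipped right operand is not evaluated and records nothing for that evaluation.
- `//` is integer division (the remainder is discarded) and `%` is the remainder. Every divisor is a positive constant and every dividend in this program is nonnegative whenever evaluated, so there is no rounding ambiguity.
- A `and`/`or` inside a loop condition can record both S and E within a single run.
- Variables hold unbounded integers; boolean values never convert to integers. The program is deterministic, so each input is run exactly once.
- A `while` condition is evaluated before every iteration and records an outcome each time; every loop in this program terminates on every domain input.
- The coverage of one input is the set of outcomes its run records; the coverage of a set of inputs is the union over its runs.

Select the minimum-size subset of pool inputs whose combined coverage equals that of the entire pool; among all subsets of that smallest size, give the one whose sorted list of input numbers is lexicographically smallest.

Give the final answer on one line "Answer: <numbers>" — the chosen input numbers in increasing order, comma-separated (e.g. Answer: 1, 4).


run #1 (b=-2, r=9, t=0) runs B1->T, B4->S, B3->T, B5->F, B7->E, B6->T, B7->S, B6->F, B9->E, B8->F, B11->E, B10->F; records B1=T, B3=T, B4=S, B5=F, B6=T, B6=F, B7=S, B7=E, B8=F, B9=E, B10=F, B11=E
run #2 (b=2, r=4, t=-3) runs B1->F, B2->F, B4->S, B3->T, B5->T, B7->S, B6->F, B9->S, B8->T; records B1=F, B2=F, B3=T, B4=S, B5=T, B6=F, B7=S, B8=T, B9=S
run #3 (b=-2, r=5, t=-2) runs B1->F, B2->F, B4->S, B3->T, B5->T, B7->E, B6->T, B7->E, B6->T, B7->S, B6->F, B9->E, B8->F, B11->S, ...; records B1=F, B2=F, B3=T, B4=S, B5=T, B6=T, B6=F, B7=S, B7=E, B8=F, B9=E, B10=F, B11=S
run #4 (b=1, r=8, t=-2) runs B1->F, B2->F, B4->S, B3->T, B5->T, B7->S, B6->F, B9->S, B8->T; records B1=F, B2=F, B3=T, B4=S, B5=T, B6=F, B7=S, B8=T, B9=S
the full pool covers 18 outcomes: B1=T, B1=F, B2=F, B3=T, B4=S, B5=T, B5=F, B6=T, B6=F, B7=S, B7=E, B8=T, B8=F, B9=S, B9=E, B10=F, B11=S, B11=E
size 1 is not enough: best union over all size-1 subsets is 13/18
size 2 is not enough: best union over all size-2 subsets is 17/18
the canonical winner is {1, 2, 3}: size 3, full 18-outcome coverage, earliest index list among size-3 covers
Answer: 1, 2, 3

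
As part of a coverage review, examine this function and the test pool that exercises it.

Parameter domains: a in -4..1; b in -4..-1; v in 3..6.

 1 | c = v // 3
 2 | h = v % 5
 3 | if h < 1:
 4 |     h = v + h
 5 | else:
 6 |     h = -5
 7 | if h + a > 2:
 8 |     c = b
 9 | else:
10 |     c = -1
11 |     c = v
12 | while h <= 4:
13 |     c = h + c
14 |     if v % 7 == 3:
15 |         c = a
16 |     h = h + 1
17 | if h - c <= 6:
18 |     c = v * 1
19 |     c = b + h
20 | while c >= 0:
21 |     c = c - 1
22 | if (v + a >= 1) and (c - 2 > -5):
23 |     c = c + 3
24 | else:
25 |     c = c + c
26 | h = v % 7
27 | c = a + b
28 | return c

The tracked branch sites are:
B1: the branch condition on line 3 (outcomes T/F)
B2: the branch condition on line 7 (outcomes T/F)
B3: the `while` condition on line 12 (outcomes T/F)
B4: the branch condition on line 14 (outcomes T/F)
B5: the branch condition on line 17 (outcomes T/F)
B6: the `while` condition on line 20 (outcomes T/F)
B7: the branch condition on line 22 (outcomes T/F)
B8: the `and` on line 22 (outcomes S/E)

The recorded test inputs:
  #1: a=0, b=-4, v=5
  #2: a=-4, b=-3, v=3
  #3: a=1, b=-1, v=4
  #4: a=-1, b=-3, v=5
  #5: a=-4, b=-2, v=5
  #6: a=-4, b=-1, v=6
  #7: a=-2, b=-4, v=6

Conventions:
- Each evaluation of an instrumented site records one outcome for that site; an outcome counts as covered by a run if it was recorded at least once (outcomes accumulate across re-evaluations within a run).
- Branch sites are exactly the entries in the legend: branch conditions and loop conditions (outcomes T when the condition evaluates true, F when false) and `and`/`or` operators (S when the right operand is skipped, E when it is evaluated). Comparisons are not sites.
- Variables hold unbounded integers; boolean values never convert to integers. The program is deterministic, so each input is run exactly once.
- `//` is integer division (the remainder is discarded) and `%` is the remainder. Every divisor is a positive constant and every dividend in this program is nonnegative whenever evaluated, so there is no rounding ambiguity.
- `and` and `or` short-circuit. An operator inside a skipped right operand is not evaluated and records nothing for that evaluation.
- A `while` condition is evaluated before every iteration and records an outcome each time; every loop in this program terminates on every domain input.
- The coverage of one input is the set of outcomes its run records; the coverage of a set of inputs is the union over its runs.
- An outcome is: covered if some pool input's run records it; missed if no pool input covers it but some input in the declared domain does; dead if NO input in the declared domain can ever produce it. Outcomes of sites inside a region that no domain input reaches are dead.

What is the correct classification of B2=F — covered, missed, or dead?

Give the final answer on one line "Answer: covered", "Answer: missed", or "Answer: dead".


B2=F is recorded by pool input(s) 2, 3, 5, 6, 7 -> covered
Answer: covered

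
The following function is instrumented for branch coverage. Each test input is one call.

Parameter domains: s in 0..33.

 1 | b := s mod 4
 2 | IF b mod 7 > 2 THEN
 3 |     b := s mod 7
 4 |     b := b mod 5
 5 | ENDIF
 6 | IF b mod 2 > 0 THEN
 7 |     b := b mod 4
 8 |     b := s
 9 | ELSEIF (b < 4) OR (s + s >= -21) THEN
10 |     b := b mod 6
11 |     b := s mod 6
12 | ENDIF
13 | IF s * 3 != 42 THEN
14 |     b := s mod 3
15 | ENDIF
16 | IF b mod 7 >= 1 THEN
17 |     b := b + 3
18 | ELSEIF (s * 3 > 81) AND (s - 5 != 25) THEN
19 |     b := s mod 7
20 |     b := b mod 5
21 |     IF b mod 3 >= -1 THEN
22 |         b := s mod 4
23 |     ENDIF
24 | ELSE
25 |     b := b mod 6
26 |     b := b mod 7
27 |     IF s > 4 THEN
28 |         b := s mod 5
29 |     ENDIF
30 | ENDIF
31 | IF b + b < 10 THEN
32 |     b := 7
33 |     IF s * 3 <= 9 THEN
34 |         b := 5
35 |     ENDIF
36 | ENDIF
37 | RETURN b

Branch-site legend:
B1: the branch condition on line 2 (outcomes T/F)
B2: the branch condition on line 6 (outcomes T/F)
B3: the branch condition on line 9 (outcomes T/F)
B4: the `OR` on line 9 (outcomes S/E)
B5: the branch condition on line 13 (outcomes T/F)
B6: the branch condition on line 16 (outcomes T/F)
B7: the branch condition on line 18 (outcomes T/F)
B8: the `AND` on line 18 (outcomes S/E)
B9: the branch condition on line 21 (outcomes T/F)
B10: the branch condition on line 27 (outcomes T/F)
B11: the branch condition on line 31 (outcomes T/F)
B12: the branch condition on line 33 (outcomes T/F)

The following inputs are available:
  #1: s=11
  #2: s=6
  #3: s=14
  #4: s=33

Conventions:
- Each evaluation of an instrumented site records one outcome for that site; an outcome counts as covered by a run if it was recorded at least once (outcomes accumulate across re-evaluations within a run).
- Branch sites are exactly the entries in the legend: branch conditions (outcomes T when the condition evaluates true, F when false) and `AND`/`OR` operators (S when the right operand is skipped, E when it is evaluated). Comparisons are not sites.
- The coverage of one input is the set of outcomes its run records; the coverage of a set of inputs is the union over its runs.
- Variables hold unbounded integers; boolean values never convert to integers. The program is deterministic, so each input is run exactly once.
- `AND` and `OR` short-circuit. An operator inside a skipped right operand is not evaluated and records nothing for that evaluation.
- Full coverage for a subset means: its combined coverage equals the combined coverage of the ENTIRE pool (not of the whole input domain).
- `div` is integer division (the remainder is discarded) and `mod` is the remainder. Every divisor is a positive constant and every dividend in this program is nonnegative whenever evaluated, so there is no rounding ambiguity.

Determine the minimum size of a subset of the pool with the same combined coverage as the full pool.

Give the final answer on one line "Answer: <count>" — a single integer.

run #1 (s=11) records B1=T, B2=F, B3=T, B4=E, B5=T, B6=T, B11=F
run #2 (s=6) records B1=F, B2=F, B3=T, B4=S, B5=T, B6=F, B7=F, B8=S, B10=T, B11=T, B12=F
run #3 (s=14) records B1=F, B2=F, B3=T, B4=S, B5=F, B6=T, B11=F
run #4 (s=33) records B1=F, B2=T, B5=T, B6=F, B7=T, B8=E, B9=T, B11=T, B12=F
together the pool reaches 20 outcomes: B1=T, B1=F, B2=T, B2=F, B3=T, B4=S, B4=E, B5=T, B5=F, B6=T, B6=F, B7=T, B7=F, B8=S, B8=E, B9=T, B10=T, B11=T, B11=F, B12=F
every size-1 subset falls short of the 20 outcomes (best: 11/20)
every size-2 subset falls short of the 20 outcomes (best: 15/20)
every size-3 subset falls short of the 20 outcomes (best: 19/20)
at size 4, {1, 2, 3, 4} reaches all 20 outcomes; every lexicographically earlier size-4 subset fails

Answer: 4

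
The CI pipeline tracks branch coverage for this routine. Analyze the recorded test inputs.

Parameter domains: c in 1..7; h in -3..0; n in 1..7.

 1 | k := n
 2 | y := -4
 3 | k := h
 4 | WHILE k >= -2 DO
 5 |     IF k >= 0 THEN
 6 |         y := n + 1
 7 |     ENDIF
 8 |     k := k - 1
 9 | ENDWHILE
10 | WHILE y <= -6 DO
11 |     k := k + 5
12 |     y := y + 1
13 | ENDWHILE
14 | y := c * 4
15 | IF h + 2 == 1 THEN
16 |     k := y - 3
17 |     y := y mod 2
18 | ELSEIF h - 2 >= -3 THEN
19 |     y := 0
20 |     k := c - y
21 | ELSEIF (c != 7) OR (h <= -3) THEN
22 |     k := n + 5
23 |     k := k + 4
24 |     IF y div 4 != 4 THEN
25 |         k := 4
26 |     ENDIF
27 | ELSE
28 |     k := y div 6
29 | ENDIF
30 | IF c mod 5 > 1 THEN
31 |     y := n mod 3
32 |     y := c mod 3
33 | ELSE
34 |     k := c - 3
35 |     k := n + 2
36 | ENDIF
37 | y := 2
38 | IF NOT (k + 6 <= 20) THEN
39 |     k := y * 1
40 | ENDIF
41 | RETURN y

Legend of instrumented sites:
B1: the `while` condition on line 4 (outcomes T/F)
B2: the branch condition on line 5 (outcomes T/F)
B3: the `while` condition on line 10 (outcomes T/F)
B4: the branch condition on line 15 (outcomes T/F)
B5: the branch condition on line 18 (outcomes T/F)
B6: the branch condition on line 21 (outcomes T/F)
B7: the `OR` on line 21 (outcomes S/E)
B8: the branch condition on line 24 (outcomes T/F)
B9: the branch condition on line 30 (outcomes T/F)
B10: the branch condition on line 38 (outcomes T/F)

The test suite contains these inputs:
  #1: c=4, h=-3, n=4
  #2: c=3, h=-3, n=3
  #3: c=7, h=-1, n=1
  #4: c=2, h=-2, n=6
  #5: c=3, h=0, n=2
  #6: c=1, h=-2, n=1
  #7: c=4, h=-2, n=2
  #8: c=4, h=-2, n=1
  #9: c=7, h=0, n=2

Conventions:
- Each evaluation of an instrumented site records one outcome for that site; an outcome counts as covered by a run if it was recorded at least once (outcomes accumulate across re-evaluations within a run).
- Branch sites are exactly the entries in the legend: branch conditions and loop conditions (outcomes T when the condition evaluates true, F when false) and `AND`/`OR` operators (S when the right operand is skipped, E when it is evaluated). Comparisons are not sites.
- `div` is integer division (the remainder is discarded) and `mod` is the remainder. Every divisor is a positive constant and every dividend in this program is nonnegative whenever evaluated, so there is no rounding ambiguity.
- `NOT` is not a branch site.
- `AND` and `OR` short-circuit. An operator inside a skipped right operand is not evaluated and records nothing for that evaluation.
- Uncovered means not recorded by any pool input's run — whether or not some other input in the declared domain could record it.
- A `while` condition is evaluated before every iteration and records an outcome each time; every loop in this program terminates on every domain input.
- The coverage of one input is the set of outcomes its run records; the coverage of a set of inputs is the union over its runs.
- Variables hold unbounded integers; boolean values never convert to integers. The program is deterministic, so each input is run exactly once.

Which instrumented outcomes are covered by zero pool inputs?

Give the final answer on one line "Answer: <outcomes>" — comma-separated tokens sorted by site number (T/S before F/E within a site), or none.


test 1 (c=4, h=-3, n=4) fires B1->F, B3->F, B4->F, B5->F, B7->S, B6->T, B8->F, B9->T, B10->F; hits B1=F, B3=F, B4=F, B5=F, B6=T, B7=S, B8=F, B9=T, B10=F
test 2 (c=3, h=-3, n=3) fires B1->F, B3->F, B4->F, B5->F, B7->S, B6->T, B8->T, B9->T, B10->F; hits B1=F, B3=F, B4=F, B5=F, B6=T, B7=S, B8=T, B9=T, B10=F
test 3 (c=7, h=-1, n=1) fires B1->T, B2->F, B1->T, B2->F, B1->F, B3->F, B4->T, B9->T, B10->T; hits B1=T, B1=F, B2=F, B3=F, B4=T, B9=T, B10=T
test 4 (c=2, h=-2, n=6) fires B1->T, B2->F, B1->F, B3->F, B4->F, B5->F, B7->S, B6->T, B8->T, B9->T, B10->F; hits B1=T, B1=F, B2=F, B3=F, B4=F, B5=F, B6=T, B7=S, B8=T, B9=T, B10=F
test 5 (c=3, h=0, n=2) fires B1->T, B2->T, B1->T, B2->F, B1->T, B2->F, B1->F, B3->F, B4->F, B5->T, B9->T, B10->F; hits B1=T, B1=F, B2=T, B2=F, B3=F, B4=F, B5=T, B9=T, B10=F
test 6 (c=1, h=-2, n=1) fires B1->T, B2->F, B1->F, B3->F, B4->F, B5->F, B7->S, B6->T, B8->T, B9->F, B10->F; hits B1=T, B1=F, B2=F, B3=F, B4=F, B5=F, B6=T, B7=S, B8=T, B9=F, B10=F
test 7 (c=4, h=-2, n=2) fires B1->T, B2->F, B1->F, B3->F, B4->F, B5->F, B7->S, B6->T, B8->F, B9->T, B10->F; hits B1=T, B1=F, B2=F, B3=F, B4=F, B5=F, B6=T, B7=S, B8=F, B9=T, B10=F
test 8 (c=4, h=-2, n=1) fires B1->T, B2->F, B1->F, B3->F, B4->F, B5->F, B7->S, B6->T, B8->F, B9->T, B10->F; hits B1=T, B1=F, B2=F, B3=F, B4=F, B5=F, B6=T, B7=S, B8=F, B9=T, B10=F
test 9 (c=7, h=0, n=2) fires B1->T, B2->T, B1->T, B2->F, B1->T, B2->F, B1->F, B3->F, B4->F, B5->T, B9->T, B10->F; hits B1=T, B1=F, B2=T, B2=F, B3=F, B4=F, B5=T, B9=T, B10=F
union over the pool: B1=T, B1=F, B2=T, B2=F, B3=F, B4=T, B4=F, B5=T, B5=F, B6=T, B7=S, B8=T, B8=F, B9=T, B9=F, B10=T, B10=F
uncovered (3 of 20): B3=T, B6=F, B7=E
Answer: B3=T, B6=F, B7=E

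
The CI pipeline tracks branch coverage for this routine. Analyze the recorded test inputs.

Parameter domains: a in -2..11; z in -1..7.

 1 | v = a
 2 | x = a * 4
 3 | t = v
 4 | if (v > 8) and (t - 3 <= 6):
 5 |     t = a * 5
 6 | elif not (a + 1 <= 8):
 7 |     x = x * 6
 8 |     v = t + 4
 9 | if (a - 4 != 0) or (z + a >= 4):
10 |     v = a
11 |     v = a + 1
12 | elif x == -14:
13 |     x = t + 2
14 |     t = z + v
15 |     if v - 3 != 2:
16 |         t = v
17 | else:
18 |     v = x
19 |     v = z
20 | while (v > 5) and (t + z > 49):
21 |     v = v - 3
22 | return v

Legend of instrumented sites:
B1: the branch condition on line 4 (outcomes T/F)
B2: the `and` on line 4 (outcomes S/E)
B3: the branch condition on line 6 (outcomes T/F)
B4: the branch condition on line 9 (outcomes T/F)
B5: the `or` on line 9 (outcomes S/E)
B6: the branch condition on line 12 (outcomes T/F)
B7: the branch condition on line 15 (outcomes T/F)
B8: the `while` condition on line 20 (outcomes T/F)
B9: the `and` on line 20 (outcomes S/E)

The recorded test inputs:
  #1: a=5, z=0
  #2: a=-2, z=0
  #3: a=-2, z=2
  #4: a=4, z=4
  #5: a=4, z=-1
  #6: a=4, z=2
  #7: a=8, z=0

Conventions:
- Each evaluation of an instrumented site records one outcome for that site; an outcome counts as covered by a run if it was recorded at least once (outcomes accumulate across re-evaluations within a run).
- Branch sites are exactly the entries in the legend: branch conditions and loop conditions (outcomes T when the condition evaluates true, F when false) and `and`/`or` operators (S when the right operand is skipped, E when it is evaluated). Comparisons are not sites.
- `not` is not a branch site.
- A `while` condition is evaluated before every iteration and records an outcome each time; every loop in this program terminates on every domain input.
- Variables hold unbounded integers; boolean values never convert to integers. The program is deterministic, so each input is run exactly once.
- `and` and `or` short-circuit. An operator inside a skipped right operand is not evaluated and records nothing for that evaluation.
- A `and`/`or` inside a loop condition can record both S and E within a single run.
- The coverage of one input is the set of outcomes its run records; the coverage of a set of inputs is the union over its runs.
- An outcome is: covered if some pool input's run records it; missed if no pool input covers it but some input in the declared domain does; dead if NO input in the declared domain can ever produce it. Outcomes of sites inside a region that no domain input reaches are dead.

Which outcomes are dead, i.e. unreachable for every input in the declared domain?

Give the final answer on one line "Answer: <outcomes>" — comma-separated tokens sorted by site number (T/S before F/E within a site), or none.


running all 126 domain inputs and tallying outcomes:
  B6=T: no domain input ever produces it -> dead
  B7=T: no domain input ever produces it -> dead
  B7=F: no domain input ever produces it -> dead
  reachable outcomes have witnesses, e.g. B1=T (e.g. a=9, z=-1), B1=F (e.g. a=-2, z=-1), B2=S (e.g. a=-2, z=-1), B2=E (e.g. a=9, z=-1)
Answer: B6=T, B7=T, B7=F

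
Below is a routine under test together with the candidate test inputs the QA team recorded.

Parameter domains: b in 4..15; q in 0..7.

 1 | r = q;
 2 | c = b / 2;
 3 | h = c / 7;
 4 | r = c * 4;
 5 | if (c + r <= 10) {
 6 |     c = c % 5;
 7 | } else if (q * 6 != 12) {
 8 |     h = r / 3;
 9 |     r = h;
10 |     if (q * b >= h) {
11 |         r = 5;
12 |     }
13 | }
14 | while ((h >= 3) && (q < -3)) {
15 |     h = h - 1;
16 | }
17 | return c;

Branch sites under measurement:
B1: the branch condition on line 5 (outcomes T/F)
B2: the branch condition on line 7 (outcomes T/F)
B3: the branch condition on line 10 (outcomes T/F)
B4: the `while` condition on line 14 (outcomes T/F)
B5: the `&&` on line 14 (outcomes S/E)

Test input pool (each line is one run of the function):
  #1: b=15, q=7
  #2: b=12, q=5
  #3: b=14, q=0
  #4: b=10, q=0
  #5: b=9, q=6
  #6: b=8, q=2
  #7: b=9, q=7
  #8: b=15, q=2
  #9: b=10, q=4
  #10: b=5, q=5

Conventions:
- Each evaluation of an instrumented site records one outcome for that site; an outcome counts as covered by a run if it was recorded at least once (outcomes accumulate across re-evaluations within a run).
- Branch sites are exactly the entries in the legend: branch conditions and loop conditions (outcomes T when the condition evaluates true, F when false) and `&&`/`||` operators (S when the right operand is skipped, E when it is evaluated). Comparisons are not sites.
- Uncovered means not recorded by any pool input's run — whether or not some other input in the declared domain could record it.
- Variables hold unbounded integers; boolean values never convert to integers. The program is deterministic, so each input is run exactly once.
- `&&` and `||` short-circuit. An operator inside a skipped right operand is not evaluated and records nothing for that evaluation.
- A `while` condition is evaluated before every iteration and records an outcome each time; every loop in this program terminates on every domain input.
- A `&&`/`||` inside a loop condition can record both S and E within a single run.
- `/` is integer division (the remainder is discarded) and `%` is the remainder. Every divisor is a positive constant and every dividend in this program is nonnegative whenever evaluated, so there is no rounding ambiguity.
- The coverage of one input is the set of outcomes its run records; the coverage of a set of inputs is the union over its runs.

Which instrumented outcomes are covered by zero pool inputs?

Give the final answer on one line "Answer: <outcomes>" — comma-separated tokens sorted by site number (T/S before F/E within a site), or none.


input #1, b=15, q=7: events B1->F, B2->T, B3->T, B5->E, B4->F; outcomes B1=F, B2=T, B3=T, B4=F, B5=E
input #2, b=12, q=5: events B1->F, B2->T, B3->T, B5->E, B4->F; outcomes B1=F, B2=T, B3=T, B4=F, B5=E
input #3, b=14, q=0: events B1->F, B2->T, B3->F, B5->E, B4->F; outcomes B1=F, B2=T, B3=F, B4=F, B5=E
input #4, b=10, q=0: events B1->F, B2->T, B3->F, B5->E, B4->F; outcomes B1=F, B2=T, B3=F, B4=F, B5=E
input #5, b=9, q=6: events B1->F, B2->T, B3->T, B5->E, B4->F; outcomes B1=F, B2=T, B3=T, B4=F, B5=E
input #6, b=8, q=2: events B1->F, B2->F, B5->S, B4->F; outcomes B1=F, B2=F, B4=F, B5=S
input #7, b=9, q=7: events B1->F, B2->T, B3->T, B5->E, B4->F; outcomes B1=F, B2=T, B3=T, B4=F, B5=E
input #8, b=15, q=2: events B1->F, B2->F, B5->S, B4->F; outcomes B1=F, B2=F, B4=F, B5=S
input #9, b=10, q=4: events B1->F, B2->T, B3->T, B5->E, B4->F; outcomes B1=F, B2=T, B3=T, B4=F, B5=E
input #10, b=5, q=5: events B1->T, B5->S, B4->F; outcomes B1=T, B4=F, B5=S
union over the pool: B1=T, B1=F, B2=T, B2=F, B3=T, B3=F, B4=F, B5=S, B5=E
uncovered (1 of 10): B4=T
Answer: B4=T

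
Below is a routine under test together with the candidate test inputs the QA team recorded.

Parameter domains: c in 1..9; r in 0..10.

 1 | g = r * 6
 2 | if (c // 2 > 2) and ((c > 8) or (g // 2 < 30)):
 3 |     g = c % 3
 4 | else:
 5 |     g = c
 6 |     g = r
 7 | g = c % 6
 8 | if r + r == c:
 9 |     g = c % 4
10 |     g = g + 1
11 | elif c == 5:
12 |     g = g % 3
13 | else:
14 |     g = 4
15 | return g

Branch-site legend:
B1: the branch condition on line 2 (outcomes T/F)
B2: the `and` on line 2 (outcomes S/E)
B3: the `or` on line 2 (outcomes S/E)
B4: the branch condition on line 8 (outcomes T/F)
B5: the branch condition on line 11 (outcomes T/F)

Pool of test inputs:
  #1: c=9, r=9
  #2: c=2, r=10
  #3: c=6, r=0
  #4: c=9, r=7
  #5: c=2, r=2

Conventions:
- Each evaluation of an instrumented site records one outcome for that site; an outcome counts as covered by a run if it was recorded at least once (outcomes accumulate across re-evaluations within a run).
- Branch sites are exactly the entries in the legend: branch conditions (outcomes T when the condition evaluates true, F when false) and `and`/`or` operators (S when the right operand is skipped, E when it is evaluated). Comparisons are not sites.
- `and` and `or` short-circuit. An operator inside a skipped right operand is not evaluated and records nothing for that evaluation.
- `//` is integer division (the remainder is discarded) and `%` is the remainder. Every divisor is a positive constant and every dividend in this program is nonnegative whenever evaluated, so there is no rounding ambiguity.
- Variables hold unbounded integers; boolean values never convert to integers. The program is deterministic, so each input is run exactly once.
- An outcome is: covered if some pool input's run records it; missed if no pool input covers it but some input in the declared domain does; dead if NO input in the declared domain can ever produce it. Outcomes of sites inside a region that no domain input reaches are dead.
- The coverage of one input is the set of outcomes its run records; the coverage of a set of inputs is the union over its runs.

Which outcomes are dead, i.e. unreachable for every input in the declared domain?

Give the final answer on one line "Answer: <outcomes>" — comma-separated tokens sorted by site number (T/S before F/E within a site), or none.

exhaustive pass over the 99-input domain:
  reachable outcomes have witnesses, e.g. B1=T (e.g. c=6, r=0), B1=F (e.g. c=1, r=0), B2=S (e.g. c=1, r=0), B2=E (e.g. c=6, r=0)

Answer: none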